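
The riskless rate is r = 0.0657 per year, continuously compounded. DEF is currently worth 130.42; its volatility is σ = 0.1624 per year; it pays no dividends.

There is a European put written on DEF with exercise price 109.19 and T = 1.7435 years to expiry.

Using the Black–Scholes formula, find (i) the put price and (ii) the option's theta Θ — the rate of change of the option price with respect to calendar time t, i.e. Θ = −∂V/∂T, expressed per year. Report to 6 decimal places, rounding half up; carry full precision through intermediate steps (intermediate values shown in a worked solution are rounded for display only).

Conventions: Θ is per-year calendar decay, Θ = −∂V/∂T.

price = 0.957499
Θ = -0.416711

σ√T = 0.1624·√1.7435 = 0.214436
d₁ = (ln(S/K) + (r+σ²/2)T) / (σ√T) = (ln(130.42/109.19) + (0.0657+0.1624²/2)·1.7435) / 0.214436 = (0.177671 + 0.137539) / 0.214436 = 1.469951
d₂ = d₁ − σ√T = 1.469951 − 0.214436 = 1.255515
e^{−rT} = 0.891769
N(−d₁) = 0.070788,  N(−d₂) = 0.104646
Put price V = K·e^{−rT}·N(−d₂) − S·N(−d₁) = 10.189615 − 9.232116 = 0.957499
φ(d₁) = (1/√(2π))·e^{−d₁²/2} = 0.135428
Θ = −S·φ(d₁)·σ/(2√T) + r·K·e^{−rT}·N(−d₂) = −1.086169 + 0.669458 = -0.416711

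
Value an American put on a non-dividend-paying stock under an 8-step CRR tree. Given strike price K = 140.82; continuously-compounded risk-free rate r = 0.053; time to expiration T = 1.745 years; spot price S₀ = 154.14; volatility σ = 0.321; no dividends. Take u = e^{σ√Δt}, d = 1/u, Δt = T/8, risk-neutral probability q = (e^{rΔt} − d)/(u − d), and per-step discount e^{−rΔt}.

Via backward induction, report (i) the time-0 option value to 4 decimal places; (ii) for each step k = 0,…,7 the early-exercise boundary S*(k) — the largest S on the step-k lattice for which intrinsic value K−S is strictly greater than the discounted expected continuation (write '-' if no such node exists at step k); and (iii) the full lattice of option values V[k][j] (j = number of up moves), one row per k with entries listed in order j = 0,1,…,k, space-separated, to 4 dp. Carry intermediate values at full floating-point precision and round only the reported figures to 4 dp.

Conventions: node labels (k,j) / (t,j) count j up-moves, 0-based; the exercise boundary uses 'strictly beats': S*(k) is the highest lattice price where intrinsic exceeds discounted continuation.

Δt=0.21813, u=1.16174, d=0.86078, q=0.50123, disc=e^(-rΔt)=0.98851
k=8 terminal: V=max(K-S,0) → 94.3640 78.1210 56.1989 26.6119 0.0000 0.0000 0.0000 0.0000 0.0000
k=7: j=0 S=53.9699 intr=86.8501 cont=85.2316 V=86.8501[EX]; j=1 S=72.8399 intr=67.9801 cont=66.3615 V=67.9801[EX]; j=2 S=98.3078 intr=42.5122 cont=40.8936 V=42.5122[EX]; j=3 S=132.6802 intr=8.1398 cont=13.1208 V=13.1208[hold]; j=4 S=179.0707 intr=0.0000 cont=0.0000 V=0.0000[hold]; j=5 S=241.6812 intr=0.0000 cont=0.0000 V=0.0000[hold]; j=6 S=326.1829 intr=0.0000 cont=0.0000 V=0.0000[hold]; j=7 S=440.2298 intr=0.0000 cont=0.0000 V=0.0000[hold]  S*(7)=98.3078
k=6: j=0 S=62.6990 intr=78.1210 cont=76.5024 V=78.1210[EX]; j=1 S=84.6211 intr=56.1989 cont=54.5803 V=56.1989[EX]; j=2 S=114.2081 intr=26.6119 cont=27.4612 V=27.4612[hold]; j=3 S=154.1400 intr=0.0000 cont=6.4691 V=6.4691[hold]; j=4 S=208.0337 intr=0.0000 cont=0.0000 V=0.0000[hold]; j=5 S=280.7708 intr=0.0000 cont=0.0000 V=0.0000[hold]; j=6 S=378.9399 intr=0.0000 cont=0.0000 V=0.0000[hold]  S*(6)=84.6211
k=5: j=0 S=72.8399 intr=67.9801 cont=66.3615 V=67.9801[EX]; j=1 S=98.3078 intr=42.5122 cont=41.3144 V=42.5122[EX]; j=2 S=132.6802 intr=8.1398 cont=16.7447 V=16.7447[hold]; j=3 S=179.0707 intr=0.0000 cont=3.1895 V=3.1895[hold]; j=4 S=241.6812 intr=0.0000 cont=0.0000 V=0.0000[hold]; j=5 S=326.1829 intr=0.0000 cont=0.0000 V=0.0000[hold]  S*(5)=98.3078
k=4: j=0 S=84.6211 intr=56.1989 cont=54.5803 V=56.1989[EX]; j=1 S=114.2081 intr=26.6119 cont=29.2567 V=29.2567[hold]; j=2 S=154.1400 intr=0.0000 cont=9.8361 V=9.8361[hold]; j=3 S=208.0337 intr=0.0000 cont=1.5726 V=1.5726[hold]; j=4 S=280.7708 intr=0.0000 cont=0.0000 V=0.0000[hold]  S*(4)=84.6211
k=3: j=0 S=98.3078 intr=42.5122 cont=42.2041 V=42.5122[EX]; j=1 S=132.6802 intr=8.1398 cont=19.2982 V=19.2982[hold]; j=2 S=179.0707 intr=0.0000 cont=5.6288 V=5.6288[hold]; j=3 S=241.6812 intr=0.0000 cont=0.7753 V=0.7753[hold]  S*(3)=98.3078
k=2: j=0 S=114.2081 intr=26.6119 cont=30.5219 V=30.5219[hold]; j=1 S=154.1400 intr=0.0000 cont=12.3037 V=12.3037[hold]; j=2 S=208.0337 intr=0.0000 cont=3.1594 V=3.1594[hold]  S*(2)=-
k=1: j=0 S=132.6802 intr=8.1398 cont=21.1446 V=21.1446[hold]; j=1 S=179.0707 intr=0.0000 cont=7.6316 V=7.6316[hold]  S*(1)=-
k=0: j=0 S=154.1400 intr=0.0000 cont=14.2064 V=14.2064[hold]  S*(0)=-

price = 14.2064
boundary = - - - 98.3078 84.6211 98.3078 84.6211 98.3078
tree:
14.2064
21.1446 7.6316
30.5219 12.3037 3.1594
42.5122 19.2982 5.6288 0.7753
56.1989 29.2567 9.8361 1.5726 0.0000
67.9801 42.5122 16.7447 3.1895 0.0000 0.0000
78.1210 56.1989 27.4612 6.4691 0.0000 0.0000 0.0000
86.8501 67.9801 42.5122 13.1208 0.0000 0.0000 0.0000 0.0000
94.3640 78.1210 56.1989 26.6119 0.0000 0.0000 0.0000 0.0000 0.0000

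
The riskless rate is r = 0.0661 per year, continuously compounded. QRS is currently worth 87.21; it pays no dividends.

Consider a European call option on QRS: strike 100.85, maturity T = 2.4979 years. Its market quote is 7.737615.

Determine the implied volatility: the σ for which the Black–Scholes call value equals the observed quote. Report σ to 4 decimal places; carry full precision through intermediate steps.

sigma = 0.1260

At σ = 0.1260 the Black–Scholes value reproduces the quote:
σ√T = 0.126·√2.4979 = 0.199140
d₁ = (ln(S/K) + (r+σ²/2)T) / (σ√T) = (ln(87.21/100.85) + (0.0661+0.126²/2)·2.4979) / 0.199140 = (-0.145315 + 0.184940) / 0.199140 = 0.198977
d₂ = d₁ − σ√T = 0.198977 − 0.199140 = -0.000163
e^{−rT} = 0.847799
N(d₁) = 0.578860,  N(d₂) = 0.499935
V = S·N(d₁) − K·e^{−rT}·N(d₂) = 50.482352 − 42.744736 = 7.737615 (the quoted price), and the Black–Scholes price is strictly increasing in σ, so σ is unique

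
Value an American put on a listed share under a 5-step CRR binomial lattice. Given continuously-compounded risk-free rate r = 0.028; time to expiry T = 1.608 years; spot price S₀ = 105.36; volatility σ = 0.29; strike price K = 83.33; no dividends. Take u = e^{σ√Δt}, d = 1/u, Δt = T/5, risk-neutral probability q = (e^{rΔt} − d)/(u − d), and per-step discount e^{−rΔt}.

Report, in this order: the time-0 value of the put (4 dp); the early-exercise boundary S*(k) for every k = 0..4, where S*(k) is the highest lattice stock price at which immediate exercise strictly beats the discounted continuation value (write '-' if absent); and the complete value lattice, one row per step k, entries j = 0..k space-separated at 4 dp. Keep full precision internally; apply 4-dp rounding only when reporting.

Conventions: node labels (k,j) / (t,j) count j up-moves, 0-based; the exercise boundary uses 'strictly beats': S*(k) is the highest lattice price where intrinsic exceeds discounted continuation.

params: Δt=0.32160 u=1.17875 d=0.84835 q=0.48636 e^(-rΔt)=0.99104
t_5 payoffs: 37.0324 19.0012 0.0000 0.0000 0.0000 0.0000
t_4: node(4,0) S=54.5736 payoff=28.7564 vs cont=28.0094 → 28.7564 [stop]  node(4,1) S=75.8279 payoff=7.5021 vs cont=9.6724 → 9.6724 [wait]  node(4,2) S=105.3600 payoff=0.0000 vs cont=0.0000 → 0.0000 [wait]  node(4,3) S=146.3937 payoff=0.0000 vs cont=0.0000 → 0.0000 [wait]  node(4,4) S=203.4086 payoff=0.0000 vs cont=0.0000 → 0.0000 [wait]  ⇒ S*(4)=54.5736
t_3: node(3,0) S=64.3288 payoff=19.0012 vs cont=19.3002 → 19.3002 [wait]  node(3,1) S=89.3825 payoff=0.0000 vs cont=4.9236 → 4.9236 [wait]  node(3,2) S=124.1936 payoff=0.0000 vs cont=0.0000 → 0.0000 [wait]  node(3,3) S=172.5623 payoff=0.0000 vs cont=0.0000 → 0.0000 [wait]  ⇒ S*(3)=-
t_2: node(2,0) S=75.8279 payoff=7.5021 vs cont=12.1978 → 12.1978 [wait]  node(2,1) S=105.3600 payoff=0.0000 vs cont=2.5063 → 2.5063 [wait]  node(2,2) S=146.3937 payoff=0.0000 vs cont=0.0000 → 0.0000 [wait]  ⇒ S*(2)=-
t_1: node(1,0) S=89.3825 payoff=0.0000 vs cont=7.4172 → 7.4172 [wait]  node(1,1) S=124.1936 payoff=0.0000 vs cont=1.2758 → 1.2758 [wait]  ⇒ S*(1)=-
t_0: node(0,0) S=105.3600 payoff=0.0000 vs cont=4.3906 → 4.3906 [wait]  ⇒ S*(0)=-

price = 4.3906
boundary = - - - - 54.5736
tree:
4.3906
7.4172 1.2758
12.1978 2.5063 0.0000
19.3002 4.9236 0.0000 0.0000
28.7564 9.6724 0.0000 0.0000 0.0000
37.0324 19.0012 0.0000 0.0000 0.0000 0.0000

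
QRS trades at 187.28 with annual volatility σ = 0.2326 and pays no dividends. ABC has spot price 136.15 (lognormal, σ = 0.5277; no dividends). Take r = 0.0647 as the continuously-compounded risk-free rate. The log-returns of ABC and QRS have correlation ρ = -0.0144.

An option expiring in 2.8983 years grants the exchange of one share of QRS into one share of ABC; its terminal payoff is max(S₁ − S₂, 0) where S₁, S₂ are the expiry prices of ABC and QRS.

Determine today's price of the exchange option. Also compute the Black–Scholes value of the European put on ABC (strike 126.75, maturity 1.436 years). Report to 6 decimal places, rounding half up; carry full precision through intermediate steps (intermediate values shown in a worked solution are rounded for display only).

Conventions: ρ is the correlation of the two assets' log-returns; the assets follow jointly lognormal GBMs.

exchange price = 38.503213
price(ABC put K=126.75) = 21.911617

σ_eff = √(σ₁² + σ₂² − 2ρσ₁σ₂) = √(0.5277² + 0.2326² − 2·-0.0144·0.5277·0.2326) = 0.579746
d₁ = (ln(S₁/S₂) + (q₂ − q₁ + σ_eff²/2)T) / (σ_eff√T) = (ln(136.15/187.28) + (0.0 − 0.0 + 0.168053)·2.8983) / 0.986982 = 0.170438
d₂ = d₁ − σ_eff√T = 0.170438 − 0.986982 = -0.816544
N(d₁) = 0.567667,  N(d₂) = 0.207095
V = S₁·e^{−q₁T}·N(d₁) − S₂·e^{−q₂T}·N(d₂) = 77.287873 − 38.784660 = 38.503213
[vanilla: ABC put K=126.75]
σ√T = 0.5277·√1.436 = 0.632360
d₁ = (ln(S/K) + (r+σ²/2)T) / (σ√T) = (ln(136.15/126.75) + (0.0647+0.5277²/2)·1.436) / 0.632360 = (0.071541 + 0.292849) / 0.632360 = 0.576237
d₂ = d₁ − σ√T = 0.576237 − 0.632360 = -0.056123
e^{−rT} = 0.911276
N(−d₁) = 0.282227,  N(−d₂) = 0.522378
price = K·e^{−rT}·N(−d₂) − S·N(−d₁) = 60.336882 − 38.425265 = 21.911617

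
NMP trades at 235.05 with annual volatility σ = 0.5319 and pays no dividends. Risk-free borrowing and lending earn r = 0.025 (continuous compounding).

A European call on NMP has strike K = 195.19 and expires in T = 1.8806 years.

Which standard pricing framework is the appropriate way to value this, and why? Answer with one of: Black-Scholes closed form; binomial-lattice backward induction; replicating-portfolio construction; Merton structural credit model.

framework: Black-Scholes closed form

Key observation: everything needed for the exact continuous-time valuation of the European call on NMP (strike 195.19) is given, and no feature rules the closed form out.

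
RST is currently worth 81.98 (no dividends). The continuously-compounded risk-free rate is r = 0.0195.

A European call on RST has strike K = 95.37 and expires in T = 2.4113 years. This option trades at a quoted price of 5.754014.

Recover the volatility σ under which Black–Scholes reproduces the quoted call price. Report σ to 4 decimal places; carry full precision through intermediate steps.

sigma = 0.1798

At σ = 0.1798 the Black–Scholes value reproduces the quote:
σ√T = 0.1798·√2.4113 = 0.279200
d₁ = (ln(S/K) + (r+σ²/2)T) / (σ√T) = (ln(81.98/95.37) + (0.0195+0.1798²/2)·2.4113) / 0.279200 = (-0.151289 + 0.085997) / 0.279200 = -0.233854
d₂ = d₁ − σ√T = -0.233854 − 0.279200 = -0.513054
e^{−rT} = 0.954068
N(d₁) = 0.407549,  N(d₂) = 0.303957
V = S·N(d₁) − K·e^{−rT}·N(d₂) = 33.410872 − 27.656857 = 5.754014 (the quoted price), and the Black–Scholes price is strictly increasing in σ, so σ is unique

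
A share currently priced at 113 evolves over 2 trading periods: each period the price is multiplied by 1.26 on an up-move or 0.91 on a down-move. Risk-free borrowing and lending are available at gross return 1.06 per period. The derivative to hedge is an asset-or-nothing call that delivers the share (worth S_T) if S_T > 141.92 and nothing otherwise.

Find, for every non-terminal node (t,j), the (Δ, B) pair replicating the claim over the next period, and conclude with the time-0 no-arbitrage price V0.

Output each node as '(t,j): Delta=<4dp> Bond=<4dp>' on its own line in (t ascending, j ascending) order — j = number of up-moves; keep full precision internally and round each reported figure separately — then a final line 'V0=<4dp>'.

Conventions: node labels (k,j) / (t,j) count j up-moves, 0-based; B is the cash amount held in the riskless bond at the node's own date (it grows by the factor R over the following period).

The replicating-portfolio and risk-neutral prices coincide; use p* = (1.06−0.91)/(1.26−0.91) = 0.4286 for the latter.
Terminal payoffs: V(2,0)=0.0000, V(2,1)=0.0000, V(2,2)=179.3988
(1,0): S=102.8300. Δ = (V_up−V_dn)/(S_up−S_dn) = (0.0000−0.0000)/(129.5658−93.5753) = 0.0000. V = [p*·0.0000 + (1−p*)·0.0000]/1.06 = 0.0000. B = V − Δ·S = 0.0000.
(1,1): S=142.3800. Δ = (V_up−V_dn)/(S_up−S_dn) = (179.3988−0.0000)/(179.3988−129.5658) = 3.6000. V = [p*·179.3988 + (1−p*)·0.0000]/1.06 = 72.5332. B = V − Δ·S = -440.0348.
(0,0): S=113.0000. Δ = (V_up−V_dn)/(S_up−S_dn) = (72.5332−0.0000)/(142.3800−102.8300) = 1.8340. V = [p*·72.5332 + (1−p*)·0.0000]/1.06 = 29.3261. B = V − Δ·S = -177.9116.
Check: Δ(0,0)·S0 + B(0,0) = 29.3261 = V0.

(0,0): Delta=1.8340 Bond=-177.9116
(1,0): Delta=0.0000 Bond=0.0000
(1,1): Delta=3.6000 Bond=-440.0348
V0=29.3261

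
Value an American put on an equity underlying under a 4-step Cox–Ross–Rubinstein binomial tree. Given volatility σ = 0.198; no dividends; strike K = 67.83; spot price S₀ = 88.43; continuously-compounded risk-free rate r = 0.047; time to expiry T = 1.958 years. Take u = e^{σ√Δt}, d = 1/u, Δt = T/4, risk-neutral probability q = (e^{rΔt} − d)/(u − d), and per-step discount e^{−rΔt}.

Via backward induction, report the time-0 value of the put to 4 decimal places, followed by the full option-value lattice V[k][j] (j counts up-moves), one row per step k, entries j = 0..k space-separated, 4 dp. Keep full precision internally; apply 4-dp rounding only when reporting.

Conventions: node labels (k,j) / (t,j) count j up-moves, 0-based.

Δt=0.48950  u=1.14858  d=0.87064  q=0.54916  discount=0.97726
step 4 (expiry): payoffs max(K−S,0) = 17.0199 0.7992 0.0000 0.0000 0.0000
k=3: (k=3,j=0): S=58.3596, K−S=9.4704, hold=7.9277 ⇒ V=9.4704 exercise | (k=3,j=1): S=76.9905, K−S=0.0000, hold=0.3521 ⇒ V=0.3521 continue | (k=3,j=2): S=101.5692, K−S=0.0000, hold=0.0000 ⇒ V=0.0000 continue | (k=3,j=3): S=133.9945, K−S=0.0000, hold=0.0000 ⇒ V=0.0000 continue
k=2: (k=2,j=0): S=67.0308, K−S=0.7992, hold=4.3615 ⇒ V=4.3615 continue | (k=2,j=1): S=88.4300, K−S=0.0000, hold=0.1551 ⇒ V=0.1551 continue | (k=2,j=2): S=116.6607, K−S=0.0000, hold=0.0000 ⇒ V=0.0000 continue
k=1: (k=1,j=0): S=76.9905, K−S=0.0000, hold=2.0049 ⇒ V=2.0049 continue | (k=1,j=1): S=101.5692, K−S=0.0000, hold=0.0684 ⇒ V=0.0684 continue
k=0: (k=0,j=0): S=88.4300, K−S=0.0000, hold=0.9200 ⇒ V=0.9200 continue

price = 0.9200
tree:
0.9200
2.0049 0.0684
4.3615 0.1551 0.0000
9.4704 0.3521 0.0000 0.0000
17.0199 0.7992 0.0000 0.0000 0.0000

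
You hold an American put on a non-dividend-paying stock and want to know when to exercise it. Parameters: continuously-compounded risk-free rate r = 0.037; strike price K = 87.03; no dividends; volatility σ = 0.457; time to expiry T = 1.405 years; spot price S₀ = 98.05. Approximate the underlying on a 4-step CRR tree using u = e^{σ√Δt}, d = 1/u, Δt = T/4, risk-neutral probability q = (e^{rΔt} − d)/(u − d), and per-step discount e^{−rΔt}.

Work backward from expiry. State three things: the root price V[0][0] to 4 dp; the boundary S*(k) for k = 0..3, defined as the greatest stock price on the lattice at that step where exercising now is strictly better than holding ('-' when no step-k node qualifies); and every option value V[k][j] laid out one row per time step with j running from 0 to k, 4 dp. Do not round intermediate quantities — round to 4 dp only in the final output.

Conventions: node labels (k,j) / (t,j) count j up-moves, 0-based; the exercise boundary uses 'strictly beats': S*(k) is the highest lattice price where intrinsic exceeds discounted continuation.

price = 12.9764
boundary = - - - 43.5076
tree:
12.9764
20.3015 4.6290
30.5962 8.6293 0.0000
43.5224 16.0866 0.0000 0.0000
53.8453 29.9883 0.0000 0.0000 0.0000

Δt=0.35125, u=1.31107, d=0.76273, q=0.45655, disc=e^(-rΔt)=0.98709
k=4 terminal: V=max(K-S,0) → 53.8453 29.9883 0.0000 0.0000 0.0000
k=3: j=0 S=43.5076 intr=43.5224 cont=42.3986 V=43.5224[EX]; j=1 S=74.7860 intr=12.2440 cont=16.0866 V=16.0866[hold]; j=2 S=128.5509 intr=0.0000 cont=0.0000 V=0.0000[hold]; j=3 S=220.9683 intr=0.0000 cont=0.0000 V=0.0000[hold]  S*(3)=43.5076
k=2: j=0 S=57.0417 intr=29.9883 cont=30.5962 V=30.5962[hold]; j=1 S=98.0500 intr=0.0000 cont=8.6293 V=8.6293[hold]; j=2 S=168.5398 intr=0.0000 cont=0.0000 V=0.0000[hold]  S*(2)=-
k=1: j=0 S=74.7860 intr=12.2440 cont=20.3015 V=20.3015[hold]; j=1 S=128.5509 intr=0.0000 cont=4.6290 V=4.6290[hold]  S*(1)=-
k=0: j=0 S=98.0500 intr=0.0000 cont=12.9764 V=12.9764[hold]  S*(0)=-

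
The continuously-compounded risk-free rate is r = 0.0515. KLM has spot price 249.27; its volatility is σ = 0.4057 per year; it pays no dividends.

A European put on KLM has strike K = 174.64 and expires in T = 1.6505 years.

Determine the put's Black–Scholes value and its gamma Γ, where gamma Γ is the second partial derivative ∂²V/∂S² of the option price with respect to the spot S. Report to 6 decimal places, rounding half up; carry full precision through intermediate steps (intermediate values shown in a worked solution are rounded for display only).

σ√T = 0.4057·√1.6505 = 0.521210
d₁ = (ln(S/K) + (r+σ²/2)T) / (σ√T) = (ln(249.27/174.64) + (0.0515+0.4057²/2)·1.6505) / 0.521210 = (0.355810 + 0.220831) / 0.521210 = 1.106350
d₂ = d₁ − σ√T = 1.106350 − 0.521210 = 0.585140
e^{−rT} = 0.918512
N(−d₁) = 0.134288,  N(−d₂) = 0.279227
Put price V = K·e^{−rT}·N(−d₂) − S·N(−d₁) = 44.790464 − 33.473862 = 11.316603
φ(d₁) = (1/√(2π))·e^{−d₁²/2} = 0.216331
Γ = φ(d₁) / (S·σ·√T) = 0.001665

price = 11.316603
Γ = 0.001665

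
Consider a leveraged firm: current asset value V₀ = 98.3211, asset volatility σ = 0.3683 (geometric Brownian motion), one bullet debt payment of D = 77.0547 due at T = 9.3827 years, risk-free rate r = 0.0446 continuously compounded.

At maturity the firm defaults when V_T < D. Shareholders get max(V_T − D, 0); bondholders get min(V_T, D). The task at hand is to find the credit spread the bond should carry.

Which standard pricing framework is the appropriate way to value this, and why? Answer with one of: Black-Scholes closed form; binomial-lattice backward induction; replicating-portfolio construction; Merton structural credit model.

framework: Merton structural credit model

Key observation: a levered firm with one bullet debt due at 9.3827 years is the canonical structural-credit setup: equity is a call on the firm's assets struck at the face value.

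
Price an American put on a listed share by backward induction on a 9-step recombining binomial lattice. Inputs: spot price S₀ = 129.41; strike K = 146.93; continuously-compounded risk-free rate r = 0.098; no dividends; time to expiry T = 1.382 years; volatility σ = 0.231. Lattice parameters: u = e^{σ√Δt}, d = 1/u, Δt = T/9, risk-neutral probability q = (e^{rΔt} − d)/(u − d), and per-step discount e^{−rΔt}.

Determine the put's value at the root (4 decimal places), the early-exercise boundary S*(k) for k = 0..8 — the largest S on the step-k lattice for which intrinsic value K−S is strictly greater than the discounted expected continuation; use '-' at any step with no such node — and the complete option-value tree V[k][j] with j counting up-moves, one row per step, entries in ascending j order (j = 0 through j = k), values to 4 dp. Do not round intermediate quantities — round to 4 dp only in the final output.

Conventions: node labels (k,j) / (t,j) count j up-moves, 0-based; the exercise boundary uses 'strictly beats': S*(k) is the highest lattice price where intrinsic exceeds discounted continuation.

price = 18.7331
boundary = - 118.2103 107.9800 118.2103 107.9800 118.2103 129.4100 118.2103 129.4100
tree:
18.7331
28.7197 11.4253
38.9500 18.3829 6.2900
48.2951 28.7197 10.7916 2.9377
56.8313 38.9500 17.9384 5.4912 1.0191
64.6288 48.2951 28.7197 9.9872 2.1217 0.1839
71.7515 56.8313 38.9500 17.5200 4.3630 0.4253 0.0000
78.2577 64.6288 48.2951 28.7197 8.8329 0.9834 0.0000 0.0000
84.2009 71.7515 56.8313 38.9500 17.5200 2.2742 0.0000 0.0000 0.0000
89.6297 78.2577 64.6288 48.2951 28.7197 5.2593 0.0000 0.0000 0.0000 0.0000

params: Δt=0.15356 u=1.09474 d=0.91346 q=0.56102 e^(-rΔt)=0.98506
t_9 payoffs: 89.6297 78.2577 64.6288 48.2951 28.7197 5.2593 0.0000 0.0000 0.0000 0.0000
t_8: node(8,0) S=62.7291 payoff=84.2009 vs cont=82.0064 → 84.2009 [stop]  node(8,1) S=75.1785 payoff=71.7515 vs cont=69.5570 → 71.7515 [stop]  node(8,2) S=90.0987 payoff=56.8313 vs cont=54.6368 → 56.8313 [stop]  node(8,3) S=107.9800 payoff=38.9500 vs cont=36.7555 → 38.9500 [stop]  node(8,4) S=129.4100 payoff=17.5200 vs cont=15.3255 → 17.5200 [stop]  node(8,5) S=155.0931 payoff=0.0000 vs cont=2.2742 → 2.2742 [wait]  node(8,6) S=185.8734 payoff=0.0000 vs cont=0.0000 → 0.0000 [wait]  node(8,7) S=222.7624 payoff=0.0000 vs cont=0.0000 → 0.0000 [wait]  node(8,8) S=266.9726 payoff=0.0000 vs cont=0.0000 → 0.0000 [wait]  ⇒ S*(8)=129.4100
t_7: node(7,0) S=68.6723 payoff=78.2577 vs cont=76.0632 → 78.2577 [stop]  node(7,1) S=82.3012 payoff=64.6288 vs cont=62.4343 → 64.6288 [stop]  node(7,2) S=98.6349 payoff=48.2951 vs cont=46.1005 → 48.2951 [stop]  node(7,3) S=118.2103 payoff=28.7197 vs cont=26.5251 → 28.7197 [stop]  node(7,4) S=141.6707 payoff=5.2593 vs cont=8.8329 → 8.8329 [wait]  node(7,5) S=169.7872 payoff=0.0000 vs cont=0.9834 → 0.9834 [wait]  node(7,6) S=203.4837 payoff=0.0000 vs cont=0.0000 → 0.0000 [wait]  node(7,7) S=243.8677 payoff=0.0000 vs cont=0.0000 → 0.0000 [wait]  ⇒ S*(7)=118.2103
t_6: node(6,0) S=75.1785 payoff=71.7515 vs cont=69.5570 → 71.7515 [stop]  node(6,1) S=90.0987 payoff=56.8313 vs cont=54.6368 → 56.8313 [stop]  node(6,2) S=107.9800 payoff=38.9500 vs cont=36.7555 → 38.9500 [stop]  node(6,3) S=129.4100 payoff=17.5200 vs cont=17.3004 → 17.5200 [stop]  node(6,4) S=155.0931 payoff=0.0000 vs cont=4.3630 → 4.3630 [wait]  node(6,5) S=185.8734 payoff=0.0000 vs cont=0.4253 → 0.4253 [wait]  node(6,6) S=222.7624 payoff=0.0000 vs cont=0.0000 → 0.0000 [wait]  ⇒ S*(6)=129.4100
t_5: node(5,0) S=82.3012 payoff=64.6288 vs cont=62.4343 → 64.6288 [stop]  node(5,1) S=98.6349 payoff=48.2951 vs cont=46.1005 → 48.2951 [stop]  node(5,2) S=118.2103 payoff=28.7197 vs cont=26.5251 → 28.7197 [stop]  node(5,3) S=141.6707 payoff=5.2593 vs cont=9.9872 → 9.9872 [wait]  node(5,4) S=169.7872 payoff=0.0000 vs cont=2.1217 → 2.1217 [wait]  node(5,5) S=203.4837 payoff=0.0000 vs cont=0.1839 → 0.1839 [wait]  ⇒ S*(5)=118.2103
t_4: node(4,0) S=90.0987 payoff=56.8313 vs cont=54.6368 → 56.8313 [stop]  node(4,1) S=107.9800 payoff=38.9500 vs cont=36.7555 → 38.9500 [stop]  node(4,2) S=129.4100 payoff=17.5200 vs cont=17.9384 → 17.9384 [wait]  node(4,3) S=155.0931 payoff=0.0000 vs cont=5.4912 → 5.4912 [wait]  node(4,4) S=185.8734 payoff=0.0000 vs cont=1.0191 → 1.0191 [wait]  ⇒ S*(4)=107.9800
t_3: node(3,0) S=98.6349 payoff=48.2951 vs cont=46.1005 → 48.2951 [stop]  node(3,1) S=118.2103 payoff=28.7197 vs cont=26.7563 → 28.7197 [stop]  node(3,2) S=141.6707 payoff=5.2593 vs cont=10.7916 → 10.7916 [wait]  node(3,3) S=169.7872 payoff=0.0000 vs cont=2.9377 → 2.9377 [wait]  ⇒ S*(3)=118.2103
t_2: node(2,0) S=107.9800 payoff=38.9500 vs cont=36.7555 → 38.9500 [stop]  node(2,1) S=129.4100 payoff=17.5200 vs cont=18.3829 → 18.3829 [wait]  node(2,2) S=155.0931 payoff=0.0000 vs cont=6.2900 → 6.2900 [wait]  ⇒ S*(2)=107.9800
t_1: node(1,0) S=118.2103 payoff=28.7197 vs cont=27.0020 → 28.7197 [stop]  node(1,1) S=141.6707 payoff=5.2593 vs cont=11.4253 → 11.4253 [wait]  ⇒ S*(1)=118.2103
t_0: node(0,0) S=129.4100 payoff=17.5200 vs cont=18.7331 → 18.7331 [wait]  ⇒ S*(0)=-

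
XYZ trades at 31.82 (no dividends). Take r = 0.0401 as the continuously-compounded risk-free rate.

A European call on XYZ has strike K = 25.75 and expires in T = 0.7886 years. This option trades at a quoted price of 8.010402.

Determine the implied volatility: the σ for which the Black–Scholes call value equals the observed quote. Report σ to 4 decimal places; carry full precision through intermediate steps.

sigma = 0.3584

At σ = 0.3584 the Black–Scholes value reproduces the quote:
σ√T = 0.3584·√0.7886 = 0.318271
d₁ = (ln(S/K) + (r+σ²/2)T) / (σ√T) = (ln(31.82/25.75) + (0.0401+0.3584²/2)·0.7886) / 0.318271 = (0.211660 + 0.082271) / 0.318271 = 0.923527
d₂ = d₁ − σ√T = 0.923527 − 0.318271 = 0.605256
e^{−rT} = 0.968872
N(d₁) = 0.822134,  N(d₂) = 0.727496
V = S·N(d₁) − K·e^{−rT}·N(d₂) = 26.160291 − 18.149889 = 8.010402 (equal to the quote); since ∂V/∂σ > 0 for all σ, the implied volatility is unique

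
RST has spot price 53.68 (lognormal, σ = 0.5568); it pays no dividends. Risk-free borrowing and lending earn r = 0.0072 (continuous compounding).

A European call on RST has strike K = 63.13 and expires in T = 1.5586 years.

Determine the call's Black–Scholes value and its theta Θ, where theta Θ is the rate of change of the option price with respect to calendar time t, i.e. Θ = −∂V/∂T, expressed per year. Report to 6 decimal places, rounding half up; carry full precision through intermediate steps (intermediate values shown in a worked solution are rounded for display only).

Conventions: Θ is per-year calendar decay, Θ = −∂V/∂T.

σ√T = 0.5568·√1.5586 = 0.695131
d₁ = (ln(S/K) + (r+σ²/2)T) / (σ√T) = (ln(53.68/63.13) + (0.0072+0.5568²/2)·1.5586) / 0.695131 = (-0.162156 + 0.252825) / 0.695131 = 0.130436
d₂ = d₁ − σ√T = 0.130436 − 0.695131 = -0.564695
e^{−rT} = 0.988841
N(d₁) = 0.551889,  N(d₂) = 0.286141
Call price V = S·N(d₁) − K·e^{−rT}·N(d₂) = 29.625406 − 17.862470 = 11.762935
φ(d₁) = (1/√(2π))·e^{−d₁²/2} = 0.395563
Θ = −S·φ(d₁)·σ/(2√T) − r·K·e^{−rT}·N(d₂) = −4.735110 − 0.128610 = -4.863720

price = 11.762935
Θ = -4.863720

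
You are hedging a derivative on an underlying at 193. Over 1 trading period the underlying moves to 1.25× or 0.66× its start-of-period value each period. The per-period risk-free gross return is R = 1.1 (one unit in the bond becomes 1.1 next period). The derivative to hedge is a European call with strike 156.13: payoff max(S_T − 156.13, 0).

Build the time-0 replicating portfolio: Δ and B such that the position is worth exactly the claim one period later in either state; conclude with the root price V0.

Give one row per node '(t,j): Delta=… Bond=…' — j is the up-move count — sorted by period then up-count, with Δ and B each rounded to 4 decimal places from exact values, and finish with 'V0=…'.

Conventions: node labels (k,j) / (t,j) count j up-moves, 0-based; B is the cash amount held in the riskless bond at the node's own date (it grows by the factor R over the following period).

Arbitrage-free pricing uses the up-move probability p* = (R−d)/(u−d) = 0.7458, discounting each step at R = 1.1.
At maturity the claim pays: V(1,0)=0.0000, V(1,1)=85.1200
(0,0): S=193.0000. Δ = (V_up−V_dn)/(S_up−S_dn) = (85.1200−0.0000)/(241.2500−127.3800) = 0.7475. V = [p*·85.1200 + (1−p*)·0.0000]/1.1 = 57.7085. B = V − Δ·S = -86.5627.
Sanity check at the root: Δ(0,0)·S0 + B(0,0) reproduces V0 = 57.7085.

(0,0): Delta=0.7475 Bond=-86.5627
V0=57.7085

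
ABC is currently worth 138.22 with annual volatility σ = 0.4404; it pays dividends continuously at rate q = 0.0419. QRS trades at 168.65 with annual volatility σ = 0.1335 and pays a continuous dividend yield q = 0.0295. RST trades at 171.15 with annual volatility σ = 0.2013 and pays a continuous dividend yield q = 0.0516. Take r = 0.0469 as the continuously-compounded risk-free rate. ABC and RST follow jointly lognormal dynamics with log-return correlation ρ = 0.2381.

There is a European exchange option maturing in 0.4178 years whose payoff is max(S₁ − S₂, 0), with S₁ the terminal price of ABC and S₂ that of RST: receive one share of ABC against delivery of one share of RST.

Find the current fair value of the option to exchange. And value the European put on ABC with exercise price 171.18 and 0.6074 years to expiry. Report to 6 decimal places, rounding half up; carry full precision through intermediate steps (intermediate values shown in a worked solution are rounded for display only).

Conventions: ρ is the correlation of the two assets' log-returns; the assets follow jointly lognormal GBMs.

exchange price = 5.674843
price(ABC put K=171.18) = 40.027359

σ_eff = √(σ₁² + σ₂² − 2ρσ₁σ₂) = √(0.4404² + 0.2013² − 2·0.2381·0.4404·0.2013) = 0.438472
d₁ = (ln(S₁/S₂) + (q₂ − q₁ + σ_eff²/2)T) / (σ_eff√T) = (ln(138.22/171.15) + (0.0516 − 0.0419 + 0.096129)·0.4178) / 0.283417 = -0.597983
d₂ = d₁ − σ_eff√T = -0.597983 − 0.283417 = -0.881400
N(d₁) = 0.274926,  N(d₂) = 0.189051
V = S₁·e^{−q₁T}·N(d₁) − S₂·e^{−q₂T}·N(d₂) = 37.340794 − 31.665951 = 5.674843
[vanilla: ABC put K=171.18]
σ√T = 0.4404·√0.6074 = 0.343230
d₁ = (ln(S/K) + (r−q+σ²/2)T) / (σ√T) = (ln(138.22/171.18) + (0.0469−0.0419+0.4404²/2)·0.6074) / 0.343230 = (-0.213869 + 0.061940) / 0.343230 = -0.442645
d₂ = d₁ − σ√T = -0.442645 − 0.343230 = -0.785874
e^{−rT} = 0.971915
e^{−qT} = 0.974871
N(−d₁) = 0.670989,  N(−d₂) = 0.784029
price = K·e^{−rT}·N(−d₂) − S·e^{−qT}·N(−d₁) = 130.440847 − 90.413487 = 40.027359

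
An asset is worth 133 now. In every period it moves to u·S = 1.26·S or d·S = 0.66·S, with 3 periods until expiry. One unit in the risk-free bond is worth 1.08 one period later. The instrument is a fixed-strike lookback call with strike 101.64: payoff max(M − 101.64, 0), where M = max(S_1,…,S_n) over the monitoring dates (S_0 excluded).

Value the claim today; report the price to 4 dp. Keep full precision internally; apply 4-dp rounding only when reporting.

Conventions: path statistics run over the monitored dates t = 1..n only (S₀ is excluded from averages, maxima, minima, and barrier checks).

Risk-neutral up-probability p* = (R−d)/(u−d) = (1.08−0.66)/(1.26−0.66) = 0.7000; the claim prices as the p*-weighted sum of path payoffs discounted by R^3.
Enumerate all 2^3 = 8 price paths (U = up ×1.26, D = down ×0.66); each path with k up-moves has probability p*^k·(1−p*)^(3−k).
DDD: M=87.7800, payoff=0.0000, prob=0.027000
UDD: M=167.5800, payoff=65.9400, prob=0.063000
DUD: M=110.6028, payoff=8.9628, prob=0.063000
UUD: M=211.1508, payoff=109.5108, prob=0.147000
DDU: M=87.7800, payoff=0.0000, prob=0.063000
UDU: M=167.5800, payoff=65.9400, prob=0.147000
DUU: M=139.3595, payoff=37.7195, prob=0.147000
UUU: M=266.0500, payoff=164.4100, prob=0.343000
Price = Σ prob·payoff / R^3 = 92.447547 / 1.259712 = 73.3878

price = 73.3878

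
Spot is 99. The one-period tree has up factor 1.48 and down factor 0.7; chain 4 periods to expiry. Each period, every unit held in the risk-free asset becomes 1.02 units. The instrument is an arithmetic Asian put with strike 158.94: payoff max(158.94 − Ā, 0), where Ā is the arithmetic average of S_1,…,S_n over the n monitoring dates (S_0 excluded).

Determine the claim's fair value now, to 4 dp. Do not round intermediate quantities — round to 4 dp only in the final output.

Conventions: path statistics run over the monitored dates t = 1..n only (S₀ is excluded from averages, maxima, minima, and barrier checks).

price = 57.6835

Set p* = 0.4103 (from d < R < u); the path-dependent value is the discounted p*-expectation over all price paths.
Enumerate all 2^4 = 16 price paths (U = up ×1.48, D = down ×0.7); each path with k up-moves has probability p*^k·(1−p*)^(4−k).
DDDD: Ā=43.8842, payoff=115.0558, prob=0.120963
UDDD: Ā=92.7838, payoff=66.1562, prob=0.084148
DUDD: Ā=73.4788, payoff=85.4612, prob=0.084148
UUDD: Ā=155.3552, payoff=3.5848, prob=0.058538
DDUD: Ā=59.9653, payoff=98.9747, prob=0.084148
UDUD: Ā=126.7838, payoff=32.1562, prob=0.058538
DUUD: Ā=107.4788, payoff=51.4612, prob=0.058538
UUUD: Ā=227.2408, payoff=0.0000, prob=0.040722
DDDU: Ā=50.5058, payoff=108.4342, prob=0.084148
UDDU: Ā=106.7838, payoff=52.1562, prob=0.058538
DUDU: Ā=87.4788, payoff=71.4612, prob=0.058538
UUDU: Ā=184.9551, payoff=0.0000, prob=0.040722
DDUU: Ā=73.9653, payoff=84.9747, prob=0.058538
UDUU: Ā=156.3837, payoff=2.5563, prob=0.040722
DUUU: Ā=137.0787, payoff=21.8613, prob=0.040722
UUUU: Ā=289.8236, payoff=0.0000, prob=0.028328
Price = Σ prob·payoff / R^4 = 62.438460 / 1.082432 = 57.6835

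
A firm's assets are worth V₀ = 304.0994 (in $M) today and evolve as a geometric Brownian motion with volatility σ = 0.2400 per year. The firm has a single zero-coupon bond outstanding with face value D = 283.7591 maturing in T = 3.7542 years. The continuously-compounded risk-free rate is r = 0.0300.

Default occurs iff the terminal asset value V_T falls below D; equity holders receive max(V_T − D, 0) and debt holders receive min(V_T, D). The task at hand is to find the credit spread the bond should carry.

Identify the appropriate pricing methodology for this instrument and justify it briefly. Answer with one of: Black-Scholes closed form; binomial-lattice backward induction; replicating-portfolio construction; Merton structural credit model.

framework: Merton structural credit model

Key observation: the data describe a firm's assets (V₀ = 304.0994, GBM) and a single zero-coupon debt of face 283.7591, so credit quantities follow from equity-as-call in the structural model.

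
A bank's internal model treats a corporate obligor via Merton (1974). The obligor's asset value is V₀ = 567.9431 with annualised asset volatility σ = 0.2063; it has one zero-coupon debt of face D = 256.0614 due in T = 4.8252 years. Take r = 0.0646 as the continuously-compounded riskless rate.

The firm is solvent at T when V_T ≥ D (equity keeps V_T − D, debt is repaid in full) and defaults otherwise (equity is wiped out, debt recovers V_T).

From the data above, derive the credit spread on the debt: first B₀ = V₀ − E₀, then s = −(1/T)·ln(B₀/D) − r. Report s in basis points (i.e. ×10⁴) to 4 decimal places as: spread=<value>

Work the structural quantities from V₀ = 567.9431 against face 256.0614:
d₁ = [ln(V₀/D) + (r + σ²/2)T] / (σ√T)
   = [ln(567.9431/256.0614) + (0.0646 + 0.5·0.2063²)·4.8252] / (0.2063·√4.8252)
   = [0.796604 + 0.414387] / 0.453166 = 2.672294
d₂ = d₁ − σ√T = 2.672294 − 0.453166 = 2.219128
N(d₁) = 0.996233,  N(d₂) = 0.986761,  e^(−rT) = 0.732195
E₀ = V₀·N(d₁) − D·e^(−rT)·N(d₂)
   = 567.9431·0.996233 − 256.0614·0.732195·0.986761 = 380.798982
B₀ = V₀ − E₀ = 567.9431 − 380.798982 = 187.144118
spread = −(1/T)·ln(B₀/D) − r = −(1/4.8252)·ln(187.144118/256.0614) − 0.0646 = 0.00037933
in basis points: 0.00037933 × 10⁴ = 3.7933 bp

spread=3.7933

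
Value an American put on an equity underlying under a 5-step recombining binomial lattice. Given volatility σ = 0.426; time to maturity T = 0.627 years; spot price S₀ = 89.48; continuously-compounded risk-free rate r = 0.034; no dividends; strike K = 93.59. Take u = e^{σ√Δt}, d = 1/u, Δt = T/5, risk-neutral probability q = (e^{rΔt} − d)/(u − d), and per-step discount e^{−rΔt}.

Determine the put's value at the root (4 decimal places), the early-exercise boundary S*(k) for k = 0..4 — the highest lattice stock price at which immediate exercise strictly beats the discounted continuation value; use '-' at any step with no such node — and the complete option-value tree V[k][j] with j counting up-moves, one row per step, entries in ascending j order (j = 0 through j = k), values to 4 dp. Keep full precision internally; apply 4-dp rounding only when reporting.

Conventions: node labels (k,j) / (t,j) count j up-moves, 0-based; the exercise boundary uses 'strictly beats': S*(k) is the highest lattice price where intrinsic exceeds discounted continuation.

Δt=0.12540  u=1.16283  d=0.85997  q=0.47647  discount=0.99575
step 5 (expiry): payoffs max(K−S,0) = 51.5029 36.6811 16.6396 0.0000 0.0000 0.0000
step 4: (k=4,j=0): S=48.9401, K−S=44.6499, hold=44.2517 ⇒ V=44.6499 exercise | (k=4,j=1): S=66.1752, K−S=27.4148, hold=27.0166 ⇒ V=27.4148 exercise | (k=4,j=2): S=89.4800, K−S=4.1100, hold=8.6744 ⇒ V=8.6744 continue | (k=4,j=3): S=120.9920, K−S=0.0000, hold=0.0000 ⇒ V=0.0000 continue | (k=4,j=4): S=163.6014, K−S=0.0000, hold=0.0000 ⇒ V=0.0000 continue  boundary S*=66.1752
step 3: (k=3,j=0): S=56.9089, K−S=36.6811, hold=36.2829 ⇒ V=36.6811 exercise | (k=3,j=1): S=76.9504, K−S=16.6396, hold=18.4070 ⇒ V=18.4070 continue | (k=3,j=2): S=104.0498, K−S=0.0000, hold=4.5220 ⇒ V=4.5220 continue | (k=3,j=3): S=140.6928, K−S=0.0000, hold=0.0000 ⇒ V=0.0000 continue  boundary S*=56.9089
step 2: (k=2,j=0): S=66.1752, K−S=27.4148, hold=27.8551 ⇒ V=27.8551 continue | (k=2,j=1): S=89.4800, K−S=4.1100, hold=11.7411 ⇒ V=11.7411 continue | (k=2,j=2): S=120.9920, K−S=0.0000, hold=2.3573 ⇒ V=2.3573 continue  boundary S*=-
step 1: (k=1,j=0): S=76.9504, K−S=16.6396, hold=20.0915 ⇒ V=20.0915 continue | (k=1,j=1): S=104.0498, K−S=0.0000, hold=7.2391 ⇒ V=7.2391 continue  boundary S*=-
step 0: (k=0,j=0): S=89.4800, K−S=4.1100, hold=13.9083 ⇒ V=13.9083 continue  boundary S*=-

price = 13.9083
boundary = - - - 56.9089 66.1752
tree:
13.9083
20.0915 7.2391
27.8551 11.7411 2.3573
36.6811 18.4070 4.5220 0.0000
44.6499 27.4148 8.6744 0.0000 0.0000
51.5029 36.6811 16.6396 0.0000 0.0000 0.0000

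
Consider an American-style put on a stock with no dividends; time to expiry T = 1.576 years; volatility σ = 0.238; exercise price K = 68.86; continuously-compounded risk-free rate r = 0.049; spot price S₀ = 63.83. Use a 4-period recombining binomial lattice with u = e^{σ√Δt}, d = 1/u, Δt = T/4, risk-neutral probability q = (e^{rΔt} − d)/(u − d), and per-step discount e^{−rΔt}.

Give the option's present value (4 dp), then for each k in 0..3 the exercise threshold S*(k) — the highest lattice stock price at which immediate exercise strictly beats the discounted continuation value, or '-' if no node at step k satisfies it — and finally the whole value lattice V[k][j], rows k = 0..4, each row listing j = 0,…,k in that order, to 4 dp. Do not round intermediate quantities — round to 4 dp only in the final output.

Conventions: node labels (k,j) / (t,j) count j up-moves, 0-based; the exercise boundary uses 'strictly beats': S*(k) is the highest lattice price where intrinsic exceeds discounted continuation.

Δt=0.39400  u=1.16113  d=0.86123  q=0.52772  discount=0.98088
step 4 (expiry): payoffs max(K−S,0) = 33.7439 21.5160 5.0300 0.0000 0.0000
step 3: (k=3,j=0): S=40.7742, K−S=28.0858, hold=26.7691 ⇒ V=28.0858 exercise | (k=3,j=1): S=54.9724, K−S=13.8876, hold=12.5709 ⇒ V=13.8876 exercise | (k=3,j=2): S=74.1147, K−S=0.0000, hold=2.3301 ⇒ V=2.3301 continue | (k=3,j=3): S=99.9227, K−S=0.0000, hold=0.0000 ⇒ V=0.0000 continue  boundary S*=54.9724
step 2: (k=2,j=0): S=47.3440, K−S=21.5160, hold=20.1993 ⇒ V=21.5160 exercise | (k=2,j=1): S=63.8300, K−S=5.0300, hold=7.6395 ⇒ V=7.6395 continue | (k=2,j=2): S=86.0566, K−S=0.0000, hold=1.0794 ⇒ V=1.0794 continue  boundary S*=47.3440
step 1: (k=1,j=0): S=54.9724, K−S=13.8876, hold=13.9217 ⇒ V=13.9217 continue | (k=1,j=1): S=74.1147, K−S=0.0000, hold=4.0977 ⇒ V=4.0977 continue  boundary S*=-
step 0: (k=0,j=0): S=63.8300, K−S=5.0300, hold=8.5703 ⇒ V=8.5703 continue  boundary S*=-

price = 8.5703
boundary = - - 47.3440 54.9724
tree:
8.5703
13.9217 4.0977
21.5160 7.6395 1.0794
28.0858 13.8876 2.3301 0.0000
33.7439 21.5160 5.0300 0.0000 0.0000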